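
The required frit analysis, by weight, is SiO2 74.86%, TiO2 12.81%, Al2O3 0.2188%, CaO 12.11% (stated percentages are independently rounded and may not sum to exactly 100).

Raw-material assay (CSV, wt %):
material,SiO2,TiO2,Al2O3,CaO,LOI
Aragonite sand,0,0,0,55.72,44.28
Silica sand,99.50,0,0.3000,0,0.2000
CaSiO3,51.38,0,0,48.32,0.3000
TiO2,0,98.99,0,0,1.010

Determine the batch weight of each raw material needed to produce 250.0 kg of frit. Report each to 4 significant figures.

Values along the way are shown, rounded to four significant digits, across the worked steps. The working math carries exact precision through every step — a single rounding completes each reported result — derived quantities, which include net glass mass, yield, ignition loss, the four compositions, the totals, are carried at exact precision, as quoted within question or answer, starting from the weights on 250.0 kg of glass.
The oxide mass targets at 250.0 kg frit:
  SiO2: 74.86% × 250.0 = 187.2 kg
  TiO2: 12.81% × 250.0 = 32.02 kg
  Al2O3: 0.2188% × 250.0 = 0.5470 kg
  CaO: 12.11% × 250.0 = 30.28 kg
Oxide-by-oxide audit per the reported batch figures, per the basis as stated (sum by sum, the targets are met once rounding is allowed for):
  SiO2: 182.3·0.9950 + 11.15·0.5138 = 187.1 kg (target 187.2 kg)
  TiO2: 32.35·0.9899 = 32.02 kg (target 32.02 kg)
  Al2O3: 182.3·0.003000 = 0.5469 kg (target 0.5470 kg)
  CaO: 44.67·0.5572 + 11.15·0.4832 = 30.28 kg (target 30.28 kg)
Glass-mass sanity pass: whole batch net of LOI = 250.0 kg (the Σ of target masses is 250.0 kg; with the basis standing at 250.0 kg — gaps are rounding artifacts).
Batch total: Σ batch = 270.5 kg; LOI loss = Σ batch·LOI = 20.50 kg; glass ÷ batch gives a yield of 92.42%.

Batch per 250.0 kg frit:
  Aragonite sand: 44.67 kg
  Silica sand: 182.3 kg
  CaSiO3: 11.15 kg
  TiO2: 32.35 kg
Total batch = 270.5 kg; LOI loss = 20.50 kg; yield = 92.42%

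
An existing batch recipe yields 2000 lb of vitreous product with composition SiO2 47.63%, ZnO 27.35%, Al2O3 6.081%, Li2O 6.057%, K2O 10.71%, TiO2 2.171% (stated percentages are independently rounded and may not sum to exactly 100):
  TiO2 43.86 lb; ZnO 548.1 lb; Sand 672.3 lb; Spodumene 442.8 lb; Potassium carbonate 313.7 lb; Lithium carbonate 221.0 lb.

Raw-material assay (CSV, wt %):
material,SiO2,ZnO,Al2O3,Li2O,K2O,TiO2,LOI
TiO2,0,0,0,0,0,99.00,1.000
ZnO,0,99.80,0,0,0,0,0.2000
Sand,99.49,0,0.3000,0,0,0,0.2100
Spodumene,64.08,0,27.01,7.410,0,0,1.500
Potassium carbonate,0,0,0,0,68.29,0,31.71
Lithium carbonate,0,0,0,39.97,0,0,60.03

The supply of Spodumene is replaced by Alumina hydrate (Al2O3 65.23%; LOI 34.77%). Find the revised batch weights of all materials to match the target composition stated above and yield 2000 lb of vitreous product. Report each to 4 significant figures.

Mid-chain values appear rounded to 4 significant figures across the worked steps — full precision is held throughout. Every reported value takes a single rounding; the derived quantities (six oxide percentages, glass mass, the totals, ignition loss, yield) are rebuilt at exact precision starting from the weights at 2000 lb of glass precisely as stated by the problem or answer text.
Target oxide masses per 2000 lb vitreous product:
  SiO2: 47.63% × 2000 = 952.6 lb
  ZnO: 27.35% × 2000 = 547.0 lb
  Al2O3: 6.081% × 2000 = 121.6 lb
  Li2O: 6.057% × 2000 = 121.1 lb
  K2O: 10.71% × 2000 = 214.2 lb
  TiO2: 2.171% × 2000 = 43.42 lb
Mass-balance tally per oxide on the weights just shown, against the basis in use (sums match the target masses inside rounding margins):
  SiO2: 957.5·0.9949 = 952.6 lb (target 952.6 lb)
  ZnO: 548.1·0.9980 = 547.0 lb (target 547.0 lb)
  Al2O3: 957.5·0.003000 + 182.0·0.6523 = 121.6 lb (target 121.6 lb)
  Li2O: 303.1·0.3997 = 121.1 lb (target 121.1 lb)
  K2O: 313.7·0.6829 = 214.2 lb (target 214.2 lb)
  TiO2: 43.86·0.9900 = 43.42 lb (target 43.42 lb)
Glass mass check: total batch − LOI = 2000 lb (per-oxide target masses sum to 2000 lb; basis as stated: 2000 lb — any gap is answer rounding).
Summing the batch: Σ batch = 2348 lb; the LOI term Σ batch·LOI equals 348.3 lb; yield: glass divided by total = 85.17%.

Revised batch per 2000 lb vitreous product:
  TiO2: 43.86 lb
  ZnO: 548.1 lb
  Sand: 957.5 lb
  Alumina hydrate: 182.0 lb
  Potassium carbonate: 313.7 lb
  Lithium carbonate: 303.1 lb
Total batch = 2348 lb; LOI loss = 348.3 lb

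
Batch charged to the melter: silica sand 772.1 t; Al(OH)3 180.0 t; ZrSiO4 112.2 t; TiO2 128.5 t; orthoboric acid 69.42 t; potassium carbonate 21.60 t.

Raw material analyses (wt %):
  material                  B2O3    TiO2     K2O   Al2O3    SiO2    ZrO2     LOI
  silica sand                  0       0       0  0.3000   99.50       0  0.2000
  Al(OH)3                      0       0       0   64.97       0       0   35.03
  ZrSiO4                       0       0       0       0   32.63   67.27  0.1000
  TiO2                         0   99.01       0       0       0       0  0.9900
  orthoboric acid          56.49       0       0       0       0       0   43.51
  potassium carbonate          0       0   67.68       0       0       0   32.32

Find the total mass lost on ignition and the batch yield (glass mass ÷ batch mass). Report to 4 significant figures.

LOI loss = 103.2 t; glass = 1181 t; yield = 91.96%

Values along the way are shown rounded off to 4 significant digits alongside each step; the whole derivation carries full float precision end to end. A single rounding yields each reported number — derived quantities (ignition loss, six oxide percentages, totals, net glass mass, yield) are rebuilt at full precision starting from the weights for 1181 t of glass, as set out in the problem or the answer.
Per-material ignition loss:
  silica sand: 772.1 × 0.002000 = 1.544 t
  Al(OH)3: 180.0 × 0.3503 = 63.05 t
  ZrSiO4: 112.2 × 0.001000 = 0.1122 t
  TiO2: 128.5 × 0.009900 = 1.272 t
  orthoboric acid: 69.42 × 0.4351 = 30.20 t
  potassium carbonate: 21.60 × 0.3232 = 6.981 t
Total LOI = 103.2 t
Glass = batch − LOI = 1284 − 103.2 = 1181 t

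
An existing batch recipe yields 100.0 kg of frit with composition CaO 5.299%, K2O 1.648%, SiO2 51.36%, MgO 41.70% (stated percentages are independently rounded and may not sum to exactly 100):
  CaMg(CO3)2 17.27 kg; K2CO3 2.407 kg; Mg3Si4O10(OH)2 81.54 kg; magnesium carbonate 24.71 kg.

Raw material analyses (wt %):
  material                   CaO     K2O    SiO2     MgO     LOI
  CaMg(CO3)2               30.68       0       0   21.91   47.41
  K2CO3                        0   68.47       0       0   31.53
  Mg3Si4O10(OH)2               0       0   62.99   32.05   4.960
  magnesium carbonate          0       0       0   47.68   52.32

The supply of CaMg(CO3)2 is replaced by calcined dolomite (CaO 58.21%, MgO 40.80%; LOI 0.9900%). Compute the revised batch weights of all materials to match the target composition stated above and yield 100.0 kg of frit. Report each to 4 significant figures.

Revised batch per 100.0 kg frit:
  calcined dolomite: 9.103 kg
  K2CO3: 2.407 kg
  Mg3Si4O10(OH)2: 81.54 kg
  magnesium carbonate: 24.86 kg
Total batch = 117.9 kg; LOI loss = 17.90 kg

Working values are printed with 4-significant-figure rounding between the steps. All arithmetic keeps exact precision throughout — each reported figure takes exactly one rounding. The derived quantities are rebuilt in exact precision (four oxide percentages, the totals, net glass mass, ignition loss, the yield) from the batch weights for 100.0 kg of glass precisely as stated by either problem or answer.
The oxide mass targets at 100.0 kg frit:
  CaO: 5.299% × 100.0 = 5.299 kg
  K2O: 1.648% × 100.0 = 1.648 kg
  SiO2: 51.36% × 100.0 = 51.36 kg
  MgO: 41.70% × 100.0 = 41.70 kg
Per-oxide balance check applying the batch weights above, per the basis as stated (sum by sum, the targets are met exact up to rounding of places):
  CaO: 9.103·0.5821 = 5.299 kg (target 5.299 kg)
  K2O: 2.407·0.6847 = 1.648 kg (target 1.648 kg)
  SiO2: 81.54·0.6299 = 51.36 kg (target 51.36 kg)
  MgO: 9.103·0.4080 + 81.54·0.3205 + 24.86·0.4768 = 41.70 kg (target 41.70 kg)
Auditing the glass mass value: batch Σ − ignition loss = 100.0 kg (summing oxide targets gives 100.0 kg; stated basis 100.0 kg — rounding explains the deltas).
Summing the batch: Σ batch = 117.9 kg; Σ batch·LOI gives LOI loss = 17.90 kg; yield: glass divided by total = 84.82%.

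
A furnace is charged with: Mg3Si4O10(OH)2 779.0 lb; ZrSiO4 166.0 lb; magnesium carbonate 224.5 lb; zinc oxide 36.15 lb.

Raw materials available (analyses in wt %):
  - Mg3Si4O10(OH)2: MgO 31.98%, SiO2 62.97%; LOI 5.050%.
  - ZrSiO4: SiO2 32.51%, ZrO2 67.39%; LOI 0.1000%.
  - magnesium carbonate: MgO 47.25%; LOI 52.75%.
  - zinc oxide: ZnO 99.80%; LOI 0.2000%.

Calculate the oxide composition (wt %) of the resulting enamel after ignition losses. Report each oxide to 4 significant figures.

Rounding to 4 significant figures governs every working value as shown. All internal work runs at full float precision all the way through. A single rounding completes every reported value. All derived quantities are re-derived from the weighed amounts for 1048 lb of glass in full precision (ignition loss, net glass mass, four oxide percentages, yield, totals) as quoted within question or answer.
Delivered oxide masses:
  ZnO: 36.15·0.9980 = 36.08 lb
  MgO: 779.0·0.3198 + 224.5·0.4725 = 355.2 lb
  SiO2: 779.0·0.6297 + 166.0·0.3251 = 544.5 lb
  ZrO2: 166.0·0.6739 = 111.9 lb
LOI: 779.0·0.05050 + 166.0·0.001000 + 224.5·0.5275 + 36.15·0.002000 = 158.0 lb
Glass mass = batch − LOI = 1206 − 158.0 = 1048 lb (= Σ oxide masses)
wt %: oxide over glass, times 100

Glass mass = 1048 lb (batch 1206 − LOI 158.0).
Composition: ZnO 3.444%, MgO 33.90%, SiO2 51.97%, ZrO2 10.68%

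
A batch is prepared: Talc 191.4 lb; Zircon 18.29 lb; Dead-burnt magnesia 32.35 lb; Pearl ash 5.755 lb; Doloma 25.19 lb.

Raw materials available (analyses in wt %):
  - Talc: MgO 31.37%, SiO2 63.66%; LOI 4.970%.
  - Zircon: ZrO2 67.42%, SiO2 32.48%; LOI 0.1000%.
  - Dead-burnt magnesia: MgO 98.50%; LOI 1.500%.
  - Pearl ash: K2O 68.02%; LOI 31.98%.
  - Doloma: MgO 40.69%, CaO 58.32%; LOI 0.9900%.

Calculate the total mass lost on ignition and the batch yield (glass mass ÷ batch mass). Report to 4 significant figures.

Full precision is carried throughout; values along the way are shown (rounded to 4 significant digits) in the working — each reported figure receives exactly one rounding — the derived quantities (net glass mass, ignition loss, five oxide percentages, totals, yield) are carried from the weighed amounts for 260.9 lb of glass in full precision precisely as stated by the question or the answer.
Material-by-material LOI:
  Talc: 191.4 × 0.04970 = 9.513 lb
  Zircon: 18.29 × 0.001000 = 0.01829 lb
  Dead-burnt magnesia: 32.35 × 0.01500 = 0.4853 lb
  Pearl ash: 5.755 × 0.3198 = 1.840 lb
  Doloma: 25.19 × 0.009900 = 0.2494 lb
Total LOI = 12.11 lb
Glass = batch − LOI = 273.0 − 12.11 = 260.9 lb

LOI loss = 12.11 lb; glass = 260.9 lb; yield = 95.57%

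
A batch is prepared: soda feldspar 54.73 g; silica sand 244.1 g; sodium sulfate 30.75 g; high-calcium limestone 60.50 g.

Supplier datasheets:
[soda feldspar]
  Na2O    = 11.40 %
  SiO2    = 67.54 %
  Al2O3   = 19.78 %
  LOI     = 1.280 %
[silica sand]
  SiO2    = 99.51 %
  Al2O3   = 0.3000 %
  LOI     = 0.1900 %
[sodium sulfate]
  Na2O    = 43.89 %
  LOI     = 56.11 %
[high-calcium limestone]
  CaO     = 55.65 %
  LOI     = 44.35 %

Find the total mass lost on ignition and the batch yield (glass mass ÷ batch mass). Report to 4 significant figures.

LOI loss = 45.25 g; glass = 344.8 g; yield = 88.40%

Every computation holds full precision in all steps — mid-chain values are shown rounded to 4 significant digits between the steps. Each reported number is rounded exactly once; the derived quantities (the totals, LOI, net glass mass, the yield, the four compositions) are re-derived in full precision from the batch weights at 344.8 g of glass as given in either problem or answer.
LOI of each material in turn:
  soda feldspar: 54.73 × 0.01280 = 0.7005 g
  silica sand: 244.1 × 0.001900 = 0.4638 g
  sodium sulfate: 30.75 × 0.5611 = 17.25 g
  high-calcium limestone: 60.50 × 0.4435 = 26.83 g
Total LOI = 45.25 g
Glass = batch − LOI = 390.1 − 45.25 = 344.8 g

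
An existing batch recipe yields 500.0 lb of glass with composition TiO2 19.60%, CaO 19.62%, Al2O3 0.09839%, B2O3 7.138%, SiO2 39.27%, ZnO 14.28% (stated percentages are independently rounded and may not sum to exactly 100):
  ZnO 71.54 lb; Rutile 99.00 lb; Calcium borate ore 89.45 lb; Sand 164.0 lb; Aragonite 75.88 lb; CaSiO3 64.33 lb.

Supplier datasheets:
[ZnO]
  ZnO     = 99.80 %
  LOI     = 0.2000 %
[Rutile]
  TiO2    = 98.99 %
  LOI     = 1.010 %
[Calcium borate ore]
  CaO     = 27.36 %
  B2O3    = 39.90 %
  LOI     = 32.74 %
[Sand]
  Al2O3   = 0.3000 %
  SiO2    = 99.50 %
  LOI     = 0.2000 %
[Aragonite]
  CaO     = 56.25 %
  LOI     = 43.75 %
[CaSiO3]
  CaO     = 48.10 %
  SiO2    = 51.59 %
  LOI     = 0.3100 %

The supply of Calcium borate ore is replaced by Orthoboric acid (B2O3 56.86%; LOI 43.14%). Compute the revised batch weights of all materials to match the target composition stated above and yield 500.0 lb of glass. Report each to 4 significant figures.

Revised batch per 500.0 lb glass:
  ZnO: 71.54 lb
  Rutile: 99.00 lb
  Orthoboric acid: 62.77 lb
  Sand: 164.0 lb
  Aragonite: 119.4 lb
  CaSiO3: 64.33 lb
Total batch = 581.0 lb; LOI loss = 80.99 lb

Each numeric step runs at full precision at all times; rounding to four significant digits extends to each mid-chain value as shown — every reported number carries a single rounding; the derived quantities are computed using the weight values per 500.0 lb of glass in exact precision (yield, net glass mass, six oxide percentages, totals, LOI) as set out in the problem or the answer.
Target oxide masses per 500.0 lb glass:
  TiO2: 19.60% × 500.0 = 98.00 lb
  CaO: 19.62% × 500.0 = 98.10 lb
  Al2O3: 0.09839% × 500.0 = 0.4920 lb
  B2O3: 7.138% × 500.0 = 35.69 lb
  SiO2: 39.27% × 500.0 = 196.4 lb
  ZnO: 14.28% × 500.0 = 71.40 lb
Checking each oxide sum on the weights just shown, for the quoted basis mass (target by target, the sums agree within answer rounding):
  TiO2: 99.00·0.9899 = 98.00 lb (target 98.00 lb)
  CaO: 119.4·0.5625 + 64.33·0.4810 = 98.11 lb (target 98.10 lb)
  Al2O3: 164.0·0.003000 = 0.4920 lb (target 0.4920 lb)
  B2O3: 62.77·0.5686 = 35.69 lb (target 35.69 lb)
  SiO2: 164.0·0.9950 + 64.33·0.5159 = 196.4 lb (target 196.4 lb)
  ZnO: 71.54·0.9980 = 71.40 lb (target 71.40 lb)
Glass-mass closure: Σ batch − LOI loss = 500.1 lb (the targets, summed, come to 500.0 lb; against the stated basis, 500.0 lb — rounding explains the deltas).
Adding the batch up: Σ batch = 581.0 lb; ignition loss, Σ(batch × LOI) = 80.99 lb; yield = glass ÷ total batch = 86.06%.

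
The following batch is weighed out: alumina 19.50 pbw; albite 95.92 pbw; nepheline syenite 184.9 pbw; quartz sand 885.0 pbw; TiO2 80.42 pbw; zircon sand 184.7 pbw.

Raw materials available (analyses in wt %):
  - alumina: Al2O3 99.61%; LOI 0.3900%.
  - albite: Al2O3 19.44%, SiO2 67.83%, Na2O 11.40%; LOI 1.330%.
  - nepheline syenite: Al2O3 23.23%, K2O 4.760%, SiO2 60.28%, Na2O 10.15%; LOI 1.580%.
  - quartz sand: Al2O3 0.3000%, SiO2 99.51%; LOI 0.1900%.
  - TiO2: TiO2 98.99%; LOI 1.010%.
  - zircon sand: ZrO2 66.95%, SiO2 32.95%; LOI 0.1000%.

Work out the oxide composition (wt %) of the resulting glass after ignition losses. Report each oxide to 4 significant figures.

Rounding to four significant digits governs each working value as printed; the working math holds exact precision all the way through — each reported number sees exactly one rounding — derived quantities (ignition loss, six oxide percentages, glass mass, the totals, the yield) are re-derived in exact precision using the weight values on 1443 pbw of glass, precisely as stated by the problem or the answer.
Mass of each oxide from the mix:
  TiO2: 80.42·0.9899 = 79.61 pbw
  Al2O3: 19.50·0.9961 + 95.92·0.1944 + 184.9·0.2323 + 885.0·0.003000 = 83.68 pbw
  ZrO2: 184.7·0.6695 = 123.7 pbw
  K2O: 184.9·0.04760 = 8.801 pbw
  SiO2: 95.92·0.6783 + 184.9·0.6028 + 885.0·0.9951 + 184.7·0.3295 = 1118 pbw
  Na2O: 95.92·0.1140 + 184.9·0.1015 = 29.70 pbw
LOI: 19.50·0.003900 + 95.92·0.01330 + 184.9·0.01580 + 885.0·0.001900 + 80.42·0.01010 + 184.7·0.001000 = 6.952 pbw
Glass mass = batch − LOI = 1450 − 6.952 = 1443 pbw (= the summed oxide contributions)
wt %: oxide over glass, times 100

Glass mass = 1443 pbw (batch 1450 − LOI 6.952).
Composition: TiO2 5.515%, Al2O3 5.797%, ZrO2 8.567%, K2O 0.6097%, SiO2 77.45%, Na2O 2.058%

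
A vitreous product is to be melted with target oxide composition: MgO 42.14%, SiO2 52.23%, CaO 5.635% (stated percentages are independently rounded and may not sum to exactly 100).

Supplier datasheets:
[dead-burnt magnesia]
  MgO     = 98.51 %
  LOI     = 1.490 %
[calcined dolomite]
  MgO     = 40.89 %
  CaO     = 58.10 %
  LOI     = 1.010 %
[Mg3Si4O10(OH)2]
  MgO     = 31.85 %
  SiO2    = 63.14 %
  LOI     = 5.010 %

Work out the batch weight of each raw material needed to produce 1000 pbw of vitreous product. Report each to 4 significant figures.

Each numeric step carries exact precision at each step; intermediates appear rounded to 4 significant digits alongside each step. Each reported figure takes a single rounding; all derived quantities are carried at full precision (three oxide percentages, ignition loss, the totals, yield, net glass mass) using the weight values on 1000 pbw of glass, as given in the question or the answer.
Per-oxide target masses for 1000 pbw vitreous product:
  MgO: 42.14% × 1000 = 421.4 pbw
  SiO2: 52.23% × 1000 = 522.3 pbw
  CaO: 5.635% × 1000 = 56.35 pbw
Oxide-by-oxide audit on the weights just shown, under the basis named above (summed amounts equal target values net of answer rounding effects):
  MgO: 120.1·0.9851 + 96.99·0.4089 + 827.2·0.3185 = 421.4 pbw (target 421.4 pbw)
  SiO2: 827.2·0.6314 = 522.3 pbw (target 522.3 pbw)
  CaO: 96.99·0.5810 = 56.35 pbw (target 56.35 pbw)
Glass-mass bookkeeping: batch Σ − ignition loss = 1000 pbw (oxide target masses add up to 1000 pbw; the stated basis being 1000 pbw — a pure rounding effect).
Batch grand total — Σ batch = 1044 pbw; Σ batch·LOI gives LOI loss = 44.21 pbw; yield: glass divided by total = 95.77%.

Batch per 1000 pbw vitreous product:
  dead-burnt magnesia: 120.1 pbw
  calcined dolomite: 96.99 pbw
  Mg3Si4O10(OH)2: 827.2 pbw
Total batch = 1044 pbw; LOI loss = 44.21 pbw; yield = 95.77%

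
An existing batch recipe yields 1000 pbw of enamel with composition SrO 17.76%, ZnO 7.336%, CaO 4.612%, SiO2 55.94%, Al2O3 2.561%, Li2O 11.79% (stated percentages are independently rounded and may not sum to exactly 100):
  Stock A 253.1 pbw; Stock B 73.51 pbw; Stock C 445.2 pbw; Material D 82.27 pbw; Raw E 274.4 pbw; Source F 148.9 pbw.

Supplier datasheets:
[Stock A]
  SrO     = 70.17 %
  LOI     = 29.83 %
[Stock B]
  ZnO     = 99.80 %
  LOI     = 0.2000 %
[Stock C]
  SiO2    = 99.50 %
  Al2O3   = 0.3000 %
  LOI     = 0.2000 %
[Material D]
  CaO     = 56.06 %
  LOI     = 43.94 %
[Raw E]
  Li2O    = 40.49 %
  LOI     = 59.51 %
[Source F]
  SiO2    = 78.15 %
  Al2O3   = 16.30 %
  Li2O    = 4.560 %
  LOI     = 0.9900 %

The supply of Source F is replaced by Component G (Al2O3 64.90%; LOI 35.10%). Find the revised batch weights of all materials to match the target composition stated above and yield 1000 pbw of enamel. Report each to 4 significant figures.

Working values appear, rounded to four significant digits, when written out. The working math carries full precision through every step. Each reported result is rounded a single time — derived quantities are recomputed from the batch weights per 1000 pbw of glass in full precision (yield, the six compositions, ignition loss, the totals, glass mass) exactly as printed in the problem or answer text.
Oxide mass targets, per 1000 pbw enamel:
  SrO: 17.76% × 1000 = 177.6 pbw
  ZnO: 7.336% × 1000 = 73.36 pbw
  CaO: 4.612% × 1000 = 46.12 pbw
  SiO2: 55.94% × 1000 = 559.4 pbw
  Al2O3: 2.561% × 1000 = 25.61 pbw
  Li2O: 11.79% × 1000 = 117.9 pbw
Mass-balance tally per oxide from the weights as reported, versus the basis set out (sum by sum, the targets are met given rounding of the digits):
  SrO: 253.1·0.7017 = 177.6 pbw (target 177.6 pbw)
  ZnO: 73.51·0.9980 = 73.36 pbw (target 73.36 pbw)
  CaO: 82.27·0.5606 = 46.12 pbw (target 46.12 pbw)
  SiO2: 562.2·0.9950 = 559.4 pbw (target 559.4 pbw)
  Al2O3: 562.2·0.003000 + 36.86·0.6490 = 25.61 pbw (target 25.61 pbw)
  Li2O: 291.2·0.4049 = 117.9 pbw (target 117.9 pbw)
The glass-mass cross-check: batch total minus LOI = 1000 pbw (the targets, summed, come to 1000 pbw; versus the stated basis of 1000 pbw — rounding explains the deltas).
Batch total: Σ batch = 1299 pbw; LOI loss = Σ batch·LOI = 299.2 pbw; yield: glass divided by total = 76.97%.

Revised batch per 1000 pbw enamel:
  Stock A: 253.1 pbw
  Stock B: 73.51 pbw
  Stock C: 562.2 pbw
  Material D: 82.27 pbw
  Raw E: 291.2 pbw
  Component G: 36.86 pbw
Total batch = 1299 pbw; LOI loss = 299.2 pbw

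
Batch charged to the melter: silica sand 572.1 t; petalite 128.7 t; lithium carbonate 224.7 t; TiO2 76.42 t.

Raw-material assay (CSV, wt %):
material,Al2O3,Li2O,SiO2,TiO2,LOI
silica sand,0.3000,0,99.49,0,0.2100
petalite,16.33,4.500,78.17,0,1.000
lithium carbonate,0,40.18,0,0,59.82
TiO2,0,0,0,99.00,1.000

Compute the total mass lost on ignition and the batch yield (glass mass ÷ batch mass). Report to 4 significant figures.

LOI loss = 137.7 t; glass = 864.3 t; yield = 86.26%

Each numeric step holds exact precision in all steps — in-progress results are displayed rounded to four significant figures in the working — exactly one rounding lands on each reported value; derived quantities are computed from the batch weights at 864.3 t of glass in full precision (the four compositions, the totals, LOI, net glass mass, yield), as written in question or answer.
Material-by-material LOI:
  silica sand: 572.1 × 0.002100 = 1.201 t
  petalite: 128.7 × 0.01000 = 1.287 t
  lithium carbonate: 224.7 × 0.5982 = 134.4 t
  TiO2: 76.42 × 0.01000 = 0.7642 t
Total LOI = 137.7 t
Glass = batch − LOI = 1002 − 137.7 = 864.3 t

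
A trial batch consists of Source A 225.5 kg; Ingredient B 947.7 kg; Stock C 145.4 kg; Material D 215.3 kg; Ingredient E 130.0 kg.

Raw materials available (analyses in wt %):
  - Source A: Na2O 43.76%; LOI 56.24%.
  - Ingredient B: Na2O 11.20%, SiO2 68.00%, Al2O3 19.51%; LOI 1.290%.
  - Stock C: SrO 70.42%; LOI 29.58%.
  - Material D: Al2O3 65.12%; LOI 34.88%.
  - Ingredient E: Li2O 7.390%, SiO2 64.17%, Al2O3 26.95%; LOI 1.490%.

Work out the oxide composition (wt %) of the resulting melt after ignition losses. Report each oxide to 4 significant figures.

Every computation carries full precision at each step. Intermediates are shown, rounded to 4 significant digits, within the worked lines; exactly one rounding is applied to every reported figure. Derived quantities are computed from the weighed amounts on 1405 kg of glass in full float precision (totals, net glass mass, the five compositions, ignition loss, yield) as given in the question or the answer.
Delivered oxide masses:
  SrO: 145.4·0.7042 = 102.4 kg
  Li2O: 130.0·0.07390 = 9.607 kg
  Na2O: 225.5·0.4376 + 947.7·0.1120 = 204.8 kg
  SiO2: 947.7·0.6800 + 130.0·0.6417 = 727.9 kg
  Al2O3: 947.7·0.1951 + 215.3·0.6512 + 130.0·0.2695 = 360.1 kg
LOI: 225.5·0.5624 + 947.7·0.01290 + 145.4·0.2958 + 215.3·0.3488 + 130.0·0.01490 = 259.1 kg
Resulting glass, batch − LOI: 1664 − 259.1 = 1405 kg (consistent with Σ oxide mass)
each oxide over glass, ×100, is wt %

Glass mass = 1405 kg (batch 1664 − LOI 259.1).
Composition: SrO 7.289%, Li2O 0.6839%, Na2O 14.58%, SiO2 51.81%, Al2O3 25.64%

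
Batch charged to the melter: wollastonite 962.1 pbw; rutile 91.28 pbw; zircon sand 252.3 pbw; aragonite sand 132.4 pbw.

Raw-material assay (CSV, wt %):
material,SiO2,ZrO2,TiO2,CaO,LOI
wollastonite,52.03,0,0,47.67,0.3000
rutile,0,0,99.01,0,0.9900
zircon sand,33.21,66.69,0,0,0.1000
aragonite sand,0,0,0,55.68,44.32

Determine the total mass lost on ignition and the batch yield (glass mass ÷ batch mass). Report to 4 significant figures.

In-progress results appear, rounded to four significant figures, across the worked steps. Full precision is carried from start to finish; every reported figure is rounded just once. Derived quantities are rebuilt in full float precision (the yield, LOI, glass mass, the four compositions, totals) from the batch weights on 1375 pbw of glass, as they appear in problem or answer.
Each material's LOI contribution:
  wollastonite: 962.1 × 0.003000 = 2.886 pbw
  rutile: 91.28 × 0.009900 = 0.9037 pbw
  zircon sand: 252.3 × 0.001000 = 0.2523 pbw
  aragonite sand: 132.4 × 0.4432 = 58.68 pbw
Total LOI = 62.72 pbw
Glass = batch − LOI = 1438 − 62.72 = 1375 pbw

LOI loss = 62.72 pbw; glass = 1375 pbw; yield = 95.64%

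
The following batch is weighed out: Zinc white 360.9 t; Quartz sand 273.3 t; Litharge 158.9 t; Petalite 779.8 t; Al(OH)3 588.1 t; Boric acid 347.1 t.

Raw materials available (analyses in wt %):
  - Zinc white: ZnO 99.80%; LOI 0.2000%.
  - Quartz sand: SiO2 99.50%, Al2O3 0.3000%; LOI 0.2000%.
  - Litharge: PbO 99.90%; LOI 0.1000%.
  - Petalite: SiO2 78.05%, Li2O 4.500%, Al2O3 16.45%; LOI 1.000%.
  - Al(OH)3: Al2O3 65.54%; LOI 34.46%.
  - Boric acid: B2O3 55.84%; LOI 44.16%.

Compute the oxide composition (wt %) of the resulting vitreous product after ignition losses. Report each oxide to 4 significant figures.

Mid-chain values appear, with 4-significant-digit rounding, when written out — all internal work maintains full float precision at all times; every reported number is rounded exactly once — the derived quantities, including yield, LOI, net glass mass, totals, six oxide percentages, are recomputed from the batch weights at 2143 t of glass in full float precision, as they appear in problem or answer.
What the batch supplies per oxide:
  SiO2: 273.3·0.9950 + 779.8·0.7805 = 880.6 t
  Li2O: 779.8·0.04500 = 35.09 t
  PbO: 158.9·0.9990 = 158.7 t
  B2O3: 347.1·0.5584 = 193.8 t
  ZnO: 360.9·0.9980 = 360.2 t
  Al2O3: 273.3·0.003000 + 779.8·0.1645 + 588.1·0.6554 = 514.5 t
LOI: 360.9·0.002000 + 273.3·0.002000 + 158.9·0.001000 + 779.8·0.01000 + 588.1·0.3446 + 347.1·0.4416 = 365.2 t
Glass = total batch minus LOI = 2508 − 365.2 = 2143 t (= the summed oxide contributions)
percent share: oxide ÷ glass, ×100

Glass mass = 2143 t (batch 2508 − LOI 365.2).
Composition: SiO2 41.09%, Li2O 1.638%, PbO 7.408%, B2O3 9.045%, ZnO 16.81%, Al2O3 24.01%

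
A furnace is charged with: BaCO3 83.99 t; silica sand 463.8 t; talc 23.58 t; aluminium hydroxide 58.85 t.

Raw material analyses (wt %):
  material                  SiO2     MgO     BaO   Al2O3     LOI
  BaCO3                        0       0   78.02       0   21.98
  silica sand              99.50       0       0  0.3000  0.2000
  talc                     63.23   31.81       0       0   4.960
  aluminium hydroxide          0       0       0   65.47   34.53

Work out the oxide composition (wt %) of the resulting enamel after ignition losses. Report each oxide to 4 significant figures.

All arithmetic maintains exact precision at every stage; values along the way appear with 4-significant-figure rounding between the steps; each reported number takes just one rounding — all derived quantities are carried from the weighed amounts per 589.3 t of glass in full precision (LOI, totals, four oxide percentages, yield, net glass mass), exactly as shown in the question or the answer.
Mass of each oxide from the mix:
  SiO2: 463.8·0.9950 + 23.58·0.6323 = 476.4 t
  MgO: 23.58·0.3181 = 7.501 t
  BaO: 83.99·0.7802 = 65.53 t
  Al2O3: 463.8·0.003000 + 58.85·0.6547 = 39.92 t
LOI: 83.99·0.2198 + 463.8·0.002000 + 23.58·0.04960 + 58.85·0.3453 = 40.88 t
Glass = total batch minus LOI = 630.2 − 40.88 = 589.3 t (= Σ oxide masses)
oxide / glass × 100 gives the wt %

Glass mass = 589.3 t (batch 630.2 − LOI 40.88).
Composition: SiO2 80.83%, MgO 1.273%, BaO 11.12%, Al2O3 6.774%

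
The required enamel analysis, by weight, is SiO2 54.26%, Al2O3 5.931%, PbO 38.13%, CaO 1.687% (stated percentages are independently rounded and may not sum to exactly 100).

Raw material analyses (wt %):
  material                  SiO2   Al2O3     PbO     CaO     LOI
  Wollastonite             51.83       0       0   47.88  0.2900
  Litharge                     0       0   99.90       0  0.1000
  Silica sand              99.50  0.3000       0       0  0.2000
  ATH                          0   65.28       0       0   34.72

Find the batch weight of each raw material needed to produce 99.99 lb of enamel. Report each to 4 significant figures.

Batch per 99.99 lb enamel:
  Wollastonite: 3.523 lb
  Litharge: 38.16 lb
  Silica sand: 52.69 lb
  ATH: 8.842 lb
Total batch = 103.2 lb; LOI loss = 3.224 lb; yield = 96.88%

Working values appear (rounded to 4 significant digits) on the page; every computation maintains full float precision through the solve; each reported result carries a single rounding. All derived quantities, including net glass mass, the yield, ignition loss, totals, four oxide percentages, are recomputed from the batch weights for 99.99 lb of glass at full float precision precisely as stated by the problem or answer text.
Oxide-by-oxide targets in 99.99 lb enamel:
  SiO2: 54.26% × 99.99 = 54.25 lb
  Al2O3: 5.931% × 99.99 = 5.930 lb
  PbO: 38.13% × 99.99 = 38.13 lb
  CaO: 1.687% × 99.99 = 1.687 lb
Balance tally, oxide-wise, working from each reported weight, per the basis as stated (each sum matches its target mass given rounding of the digits):
  SiO2: 3.523·0.5183 + 52.69·0.9950 = 54.25 lb (target 54.25 lb)
  Al2O3: 52.69·0.003000 + 8.842·0.6528 = 5.930 lb (target 5.930 lb)
  PbO: 38.16·0.9990 = 38.12 lb (target 38.13 lb)
  CaO: 3.523·0.4788 = 1.687 lb (target 1.687 lb)
Glass-mass closure: batch Σ − ignition loss = 99.99 lb (summing oxide targets gives 100.0 lb; versus the stated basis of 99.99 lb — a pure rounding effect).
Total batch = Σ batch = 103.2 lb; the LOI term Σ batch·LOI equals 3.224 lb; yield, glass over the total, = 96.88%.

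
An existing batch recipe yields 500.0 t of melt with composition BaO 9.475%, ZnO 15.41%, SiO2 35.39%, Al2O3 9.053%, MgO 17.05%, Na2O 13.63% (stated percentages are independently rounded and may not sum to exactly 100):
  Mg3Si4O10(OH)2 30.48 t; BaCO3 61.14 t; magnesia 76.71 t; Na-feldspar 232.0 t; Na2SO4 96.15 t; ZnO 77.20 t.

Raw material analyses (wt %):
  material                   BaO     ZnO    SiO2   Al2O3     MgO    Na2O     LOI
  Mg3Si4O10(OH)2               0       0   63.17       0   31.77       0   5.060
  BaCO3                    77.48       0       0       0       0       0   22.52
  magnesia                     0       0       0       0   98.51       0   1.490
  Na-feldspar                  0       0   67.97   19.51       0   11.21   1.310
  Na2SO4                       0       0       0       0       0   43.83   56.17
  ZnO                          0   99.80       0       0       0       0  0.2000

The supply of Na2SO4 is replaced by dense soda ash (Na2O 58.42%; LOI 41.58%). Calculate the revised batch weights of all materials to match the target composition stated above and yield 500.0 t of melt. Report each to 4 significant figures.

The whole derivation keeps full float precision at every stage; mid-chain values are printed, rounded to four significant digits, at each printed step; a single rounding yields each reported figure. All derived quantities are rebuilt from the batch weights at 500.0 t of glass in full precision (the totals, net glass mass, the yield, six oxide percentages, LOI) as they appear in the problem or answer text.
Target masses of each oxide per 500.0 t melt:
  BaO: 9.475% × 500.0 = 47.38 t
  ZnO: 15.41% × 500.0 = 77.05 t
  SiO2: 35.39% × 500.0 = 177.0 t
  Al2O3: 9.053% × 500.0 = 45.26 t
  MgO: 17.05% × 500.0 = 85.25 t
  Na2O: 13.63% × 500.0 = 68.15 t
A balance pass over the oxides, with the batch weights as given, under the basis named above (summed amounts equal target values within answer rounding):
  BaO: 61.14·0.7748 = 47.37 t (target 47.38 t)
  ZnO: 77.20·0.9980 = 77.05 t (target 77.05 t)
  SiO2: 30.48·0.6317 + 232.0·0.6797 = 176.9 t (target 177.0 t)
  Al2O3: 232.0·0.1951 = 45.26 t (target 45.26 t)
  MgO: 30.48·0.3177 + 76.71·0.9851 = 85.25 t (target 85.25 t)
  Na2O: 232.0·0.1121 + 72.14·0.5842 = 68.15 t (target 68.15 t)
Auditing the glass mass value: the batch minus its LOI: 500.0 t (the targets, summed, come to 500.0 t; with the basis standing at 500.0 t — deltas are rounding alone).
Total batch = Σ batch = 549.7 t; LOI removed, Σ of batch·LOI: 49.64 t; the yield ratio, glass ÷ batch: 90.97%.

Revised batch per 500.0 t melt:
  Mg3Si4O10(OH)2: 30.48 t
  BaCO3: 61.14 t
  magnesia: 76.71 t
  Na-feldspar: 232.0 t
  dense soda ash: 72.14 t
  ZnO: 77.20 t
Total batch = 549.7 t; LOI loss = 49.64 t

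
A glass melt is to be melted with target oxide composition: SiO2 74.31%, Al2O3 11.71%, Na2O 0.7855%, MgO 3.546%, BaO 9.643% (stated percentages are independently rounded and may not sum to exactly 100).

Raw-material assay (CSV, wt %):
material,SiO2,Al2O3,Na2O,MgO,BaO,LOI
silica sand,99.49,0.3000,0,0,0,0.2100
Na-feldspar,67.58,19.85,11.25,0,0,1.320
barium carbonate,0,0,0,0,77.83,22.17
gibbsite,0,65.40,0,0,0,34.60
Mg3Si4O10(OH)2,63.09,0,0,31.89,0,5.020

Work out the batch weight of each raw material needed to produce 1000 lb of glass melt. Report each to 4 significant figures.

Every computation holds full precision through every step; mid-chain values are displayed rounded to 4 significant figures as written — each reported result is rounded only once; all derived quantities, including five oxide percentages, net glass mass, the totals, yield, LOI, are rebuilt starting from the weights for 1000 lb of glass in full float precision, as quoted within problem or answer.
Oxide mass targets, per 1000 lb glass melt:
  SiO2: 74.31% × 1000 = 743.1 lb
  Al2O3: 11.71% × 1000 = 117.1 lb
  Na2O: 0.7855% × 1000 = 7.855 lb
  MgO: 3.546% × 1000 = 35.46 lb
  BaO: 9.643% × 1000 = 96.43 lb
Balance tally, oxide-wise, applying the batch weights above, at the basis given (each sum matches its target mass net of answer rounding effects):
  SiO2: 629.0·0.9949 + 69.82·0.6758 + 111.2·0.6309 = 743.1 lb (target 743.1 lb)
  Al2O3: 629.0·0.003000 + 69.82·0.1985 + 155.0·0.6540 = 117.1 lb (target 117.1 lb)
  Na2O: 69.82·0.1125 = 7.855 lb (target 7.855 lb)
  MgO: 111.2·0.3189 = 35.46 lb (target 35.46 lb)
  BaO: 123.9·0.7783 = 96.43 lb (target 96.43 lb)
Glass-mass closure: batch Σ − ignition loss = 1000 lb (oxide target masses add up to 999.9 lb; versus the stated basis of 1000 lb — any gap is answer rounding).
Batch total: Σ batch = 1089 lb; LOI removed, Σ of batch·LOI: 88.92 lb; as yield: glass ÷ batch → 91.83%.

Batch per 1000 lb glass melt:
  silica sand: 629.0 lb
  Na-feldspar: 69.82 lb
  barium carbonate: 123.9 lb
  gibbsite: 155.0 lb
  Mg3Si4O10(OH)2: 111.2 lb
Total batch = 1089 lb; LOI loss = 88.92 lb; yield = 91.83%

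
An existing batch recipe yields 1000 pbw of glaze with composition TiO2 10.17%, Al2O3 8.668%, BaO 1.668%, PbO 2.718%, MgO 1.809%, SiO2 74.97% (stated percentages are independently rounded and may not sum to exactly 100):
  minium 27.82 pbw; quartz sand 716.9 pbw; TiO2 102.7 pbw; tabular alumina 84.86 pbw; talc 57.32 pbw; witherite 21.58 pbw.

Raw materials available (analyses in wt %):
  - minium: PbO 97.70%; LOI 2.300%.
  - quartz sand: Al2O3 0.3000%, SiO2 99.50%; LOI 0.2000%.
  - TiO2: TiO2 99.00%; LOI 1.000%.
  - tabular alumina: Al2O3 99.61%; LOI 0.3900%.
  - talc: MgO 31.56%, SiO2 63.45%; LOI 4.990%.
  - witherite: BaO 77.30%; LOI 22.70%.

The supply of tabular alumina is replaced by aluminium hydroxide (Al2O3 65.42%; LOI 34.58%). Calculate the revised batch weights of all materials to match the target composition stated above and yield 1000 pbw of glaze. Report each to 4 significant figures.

Revised batch per 1000 pbw glaze:
  minium: 27.82 pbw
  quartz sand: 716.9 pbw
  TiO2: 102.7 pbw
  aluminium hydroxide: 129.2 pbw
  talc: 57.32 pbw
  witherite: 21.58 pbw
Total batch = 1056 pbw; LOI loss = 55.54 pbw

Working values are printed, with 4-significant-figure rounding, alongside each step — all internal work keeps full precision through the solve; a single rounding yields each reported figure. The derived quantities (six oxide percentages, yield, the totals, net glass mass, LOI) are carried at exact precision from the batch weights at 1000 pbw of glass, as quoted within question or answer.
Per-oxide target masses for 1000 pbw glaze:
  TiO2: 10.17% × 1000 = 101.7 pbw
  Al2O3: 8.668% × 1000 = 86.68 pbw
  BaO: 1.668% × 1000 = 16.68 pbw
  PbO: 2.718% × 1000 = 27.18 pbw
  MgO: 1.809% × 1000 = 18.09 pbw
  SiO2: 74.97% × 1000 = 749.7 pbw
Oxide-by-oxide audit with the batch weights as given, at the basis given (each sum matches its target mass given rounding of the digits):
  TiO2: 102.7·0.9900 = 101.7 pbw (target 101.7 pbw)
  Al2O3: 716.9·0.003000 + 129.2·0.6542 = 86.67 pbw (target 86.68 pbw)
  BaO: 21.58·0.7730 = 16.68 pbw (target 16.68 pbw)
  PbO: 27.82·0.9770 = 27.18 pbw (target 27.18 pbw)
  MgO: 57.32·0.3156 = 18.09 pbw (target 18.09 pbw)
  SiO2: 716.9·0.9950 + 57.32·0.6345 = 749.7 pbw (target 749.7 pbw)
Glass-mass sanity pass: Σ batch − LOI loss = 1000 pbw (the Σ of target masses is 1000 pbw; stated basis 1000 pbw — differing by rounding only).
Adding the batch up: Σ batch = 1056 pbw; loss to ignition Σ batch·LOI = 55.54 pbw; yield = glass ÷ total batch = 94.74%.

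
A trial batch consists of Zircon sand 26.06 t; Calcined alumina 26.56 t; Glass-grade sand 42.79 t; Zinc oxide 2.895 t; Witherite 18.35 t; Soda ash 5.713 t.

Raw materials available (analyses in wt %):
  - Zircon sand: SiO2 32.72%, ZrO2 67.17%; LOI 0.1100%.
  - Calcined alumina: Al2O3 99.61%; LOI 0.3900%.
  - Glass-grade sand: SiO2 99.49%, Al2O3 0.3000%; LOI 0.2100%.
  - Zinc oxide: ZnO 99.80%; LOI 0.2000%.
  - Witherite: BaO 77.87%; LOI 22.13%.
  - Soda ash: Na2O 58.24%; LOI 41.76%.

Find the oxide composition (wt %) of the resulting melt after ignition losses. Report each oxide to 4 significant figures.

Glass mass = 115.7 t (batch 122.4 − LOI 6.675).
Composition: BaO 12.35%, ZnO 2.497%, Na2O 2.876%, SiO2 44.17%, Al2O3 22.98%, ZrO2 15.13%

The whole derivation holds full float precision through the solve — in-progress results are displayed (rounded to four significant figures) across the worked steps; exactly one rounding lands on every reported number. The derived quantities are computed from the weighed amounts on 115.7 t of glass at full precision (glass mass, yield, totals, the six compositions, ignition loss), as set out in question or answer.
What the batch supplies per oxide:
  BaO: 18.35·0.7787 = 14.29 t
  ZnO: 2.895·0.9980 = 2.889 t
  Na2O: 5.713·0.5824 = 3.327 t
  SiO2: 26.06·0.3272 + 42.79·0.9949 = 51.10 t
  Al2O3: 26.56·0.9961 + 42.79·0.003000 = 26.58 t
  ZrO2: 26.06·0.6717 = 17.50 t
LOI: 26.06·0.001100 + 26.56·0.003900 + 42.79·0.002100 + 2.895·0.002000 + 18.35·0.2213 + 5.713·0.4176 = 6.675 t
The glass mass, total less LOI, = 122.4 − 6.675 = 115.7 t (the oxide masses sum to this)
wt % = oxide mass / glass mass × 100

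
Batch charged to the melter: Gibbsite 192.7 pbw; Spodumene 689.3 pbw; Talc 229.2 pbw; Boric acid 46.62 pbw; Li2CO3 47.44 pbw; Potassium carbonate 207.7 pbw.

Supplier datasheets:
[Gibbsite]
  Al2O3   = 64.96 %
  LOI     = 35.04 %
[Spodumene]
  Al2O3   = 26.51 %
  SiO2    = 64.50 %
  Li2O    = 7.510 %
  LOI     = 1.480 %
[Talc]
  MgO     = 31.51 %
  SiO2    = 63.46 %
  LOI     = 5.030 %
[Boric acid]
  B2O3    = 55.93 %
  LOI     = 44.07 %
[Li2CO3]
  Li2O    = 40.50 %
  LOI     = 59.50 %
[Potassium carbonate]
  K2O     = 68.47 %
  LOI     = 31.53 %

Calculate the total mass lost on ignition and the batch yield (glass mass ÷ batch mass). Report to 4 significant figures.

LOI loss = 203.5 pbw; glass = 1209 pbw; yield = 85.60%

The working math runs at full float precision at each step — in-progress results are displayed, rounded to four significant digits, between the steps. Every reported figure is rounded a single time — all derived quantities, including six oxide percentages, LOI, net glass mass, the yield, the totals, are carried from the batch weights at 1209 pbw of glass at full float precision, as quoted within the question or the answer.
Per-material ignition loss:
  Gibbsite: 192.7 × 0.3504 = 67.52 pbw
  Spodumene: 689.3 × 0.01480 = 10.20 pbw
  Talc: 229.2 × 0.05030 = 11.53 pbw
  Boric acid: 46.62 × 0.4407 = 20.55 pbw
  Li2CO3: 47.44 × 0.5950 = 28.23 pbw
  Potassium carbonate: 207.7 × 0.3153 = 65.49 pbw
Total LOI = 203.5 pbw
Glass = batch − LOI = 1413 − 203.5 = 1209 pbw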